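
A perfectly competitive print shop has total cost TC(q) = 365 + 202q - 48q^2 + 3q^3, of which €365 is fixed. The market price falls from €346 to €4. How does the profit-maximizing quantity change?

AVC = 202 - 48q + 3q^2, minimized at q = 8 where min AVC = €10. MC = 202 - 96q + 9q^2.
With P = €346 above the shutdown price, P = MC gives q = 12.
At P = €4 < min AVC = €10, price no longer covers variable cost at any output, so the firm shuts down: q = 0.

Output falls from 12 to 0 (the firm shuts down)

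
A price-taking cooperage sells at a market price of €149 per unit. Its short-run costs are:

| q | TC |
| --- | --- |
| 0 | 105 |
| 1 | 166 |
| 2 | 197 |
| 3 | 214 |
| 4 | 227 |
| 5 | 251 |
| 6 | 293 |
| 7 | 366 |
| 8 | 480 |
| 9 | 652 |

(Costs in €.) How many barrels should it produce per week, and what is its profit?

q = 8; profit = €712

Profit at each row (π = 149q − TC): q=0: -105; q=1: -17; q=2: 101; q=3: 233; q=4: 369; q=5: 494; q=6: 601; q=7: 677; q=8: 712; q=9: 689.
Profit is maximized at q = 8. AVC there is 375/8 = €46.88 ≤ P, so producing beats shutting down (which would give -€105).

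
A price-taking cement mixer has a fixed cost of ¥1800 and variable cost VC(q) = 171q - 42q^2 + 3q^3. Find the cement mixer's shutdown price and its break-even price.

Shutdown price = min AVC. AVC = 171 - 42q + 3q^2, with vertex at q = 7 and minimum ¥24.
ATC = 1800/q + 171 - 42q + 3q^2. Setting dATC/dq = −1800/q^2 − 42 + 6q = 0 gives q = 10 (since 6·10^3 − 42·10^2 = 1800).
min ATC = 1800/10 + 171 − 42·10 + 3·10^2 = ¥231. That is the break-even price.
For ¥24 ≤ P < ¥231 the firm produces at a loss; below ¥24 it shuts down.

Shutdown price = ¥24; break-even price = ¥231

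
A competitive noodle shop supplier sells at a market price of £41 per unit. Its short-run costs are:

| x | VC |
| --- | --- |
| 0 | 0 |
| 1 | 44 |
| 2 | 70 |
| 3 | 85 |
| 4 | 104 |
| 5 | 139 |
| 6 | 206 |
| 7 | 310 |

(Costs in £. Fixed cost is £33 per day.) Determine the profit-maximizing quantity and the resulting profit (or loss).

Profit at each row (π = 41x − TC): x=0: -33; x=1: -36; x=2: -21; x=3: 5; x=4: 27; x=5: 33; x=6: 7; x=7: -56.
Profit is maximized at x = 5. AVC there is 139/5 = £27.80 ≤ P, so producing beats shutting down (which would give -£33).

x = 5; profit = £33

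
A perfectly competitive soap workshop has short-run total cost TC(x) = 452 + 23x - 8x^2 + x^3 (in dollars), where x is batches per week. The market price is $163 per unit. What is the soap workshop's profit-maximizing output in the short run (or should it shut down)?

Produce at x = 10

Variable cost is VC = 23x - 8x^2 + x^3, so AVC = VC/x = 23 - 8x + x^2 and MC = dTC/dx = 23 - 16x + 3x^2.
The AVC parabola has its vertex at x = 8/2 = 4, where AVC = 23 - 8·4 + 4^2 = $7.
P = $163 exceeds min AVC = $7, so the firm stays open.
Set P = MC: 163 = 23 - 16x + 3x^2 → -140 - 16x + 3x^2 = 0. The roots are x = -14/3 and x = 10; the profit-maximizing output is on the rising part of MC, so x* = 10.
Check: AVC at x = 10 is $43 ≤ P, so revenue covers variable cost.
Profit = P·x − TC = 163·10 − 882 = $748.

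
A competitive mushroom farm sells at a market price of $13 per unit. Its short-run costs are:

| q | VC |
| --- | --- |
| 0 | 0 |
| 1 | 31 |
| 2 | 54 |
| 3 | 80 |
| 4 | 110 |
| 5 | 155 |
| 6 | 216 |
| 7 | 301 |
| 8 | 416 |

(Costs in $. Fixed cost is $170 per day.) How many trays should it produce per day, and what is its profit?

Compute π = P·q − TC at each output: q=0: -170; q=1: -188; q=2: -198; q=3: -211; q=4: -228; q=5: -260; q=6: -308; q=7: -380; q=8: -482.
Profit is highest at q = 0. Equivalently, the lowest AVC in the table is 80/3 ≈ $26.67 at q = 3, and P = $13 falls below it — price never covers variable cost, so the firm shuts down and loses only its fixed cost.

q = 0 (shut down); profit = -$170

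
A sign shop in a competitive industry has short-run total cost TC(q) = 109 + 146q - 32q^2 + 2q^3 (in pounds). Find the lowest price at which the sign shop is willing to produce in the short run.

The firm shuts down when price falls below the minimum of average variable cost. AVC = VC/q = 146 - 32q + 2q^2.
At the minimum of AVC, MC = AVC. MC = 146 - 64q + 6q^2; setting MC = AVC gives 4q^2 - 32q = 0, so q = 8. min AVC = 18.
The firm shuts down for any P below £18.

£18 per unit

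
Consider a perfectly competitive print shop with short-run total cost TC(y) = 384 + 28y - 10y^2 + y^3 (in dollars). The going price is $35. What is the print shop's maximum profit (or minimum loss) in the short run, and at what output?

AVC = 28 - 10y + y^2 has its minimum $3 at y = 5; price $35 clears that bar, so the firm operates.
With MC = 28 - 20y + 3y^2, P = MC on the upward-sloping part at y* = 7.
TR = 35·7 = 245. TC = 384 + 49 = 433. Profit = 245 − 433 = -$188.
By producing, the firm covers all variable cost plus $196 of fixed cost; shutting down would lose the full $384.

Profit = -$188 at y = 7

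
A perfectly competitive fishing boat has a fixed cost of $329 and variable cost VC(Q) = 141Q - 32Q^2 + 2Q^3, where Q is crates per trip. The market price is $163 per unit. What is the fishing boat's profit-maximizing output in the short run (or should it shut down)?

Produce at Q = 11

Strip out fixed cost: VC = 141Q - 32Q^2 + 2Q^3. Then AVC = 141 - 32Q + 2Q^2 and MC = 141 - 64Q + 6Q^2.
AVC hits its minimum where MC = AVC, at Q = 8, giving min AVC = 141 - 32·8 + 2·8^2 = $13.
Since P = $163 ≥ min AVC = $13, price covers variable cost and the firm should produce.
Set P = MC: 163 = 141 - 64Q + 6Q^2 → -22 - 64Q + 6Q^2 = 0. The roots are Q = -1/3 and Q = 11; the profit-maximizing output is on the rising part of MC, so Q* = 11.
Check: AVC at Q = 11 is $31 ≤ P, so revenue covers variable cost.
Profit = P·Q − TC = 163·11 − 670 = $1123.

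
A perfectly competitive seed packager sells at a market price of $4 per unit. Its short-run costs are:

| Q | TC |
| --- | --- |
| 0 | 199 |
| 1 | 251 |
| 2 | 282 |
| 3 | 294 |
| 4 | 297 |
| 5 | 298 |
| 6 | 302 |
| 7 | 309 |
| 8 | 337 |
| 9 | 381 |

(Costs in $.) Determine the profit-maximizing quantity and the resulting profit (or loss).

Q = 0 (shut down); profit = -$199

Compute π = P·Q − TC at each output: Q=0: -199; Q=1: -247; Q=2: -274; Q=3: -282; Q=4: -281; Q=5: -278; Q=6: -278; Q=7: -281; Q=8: -305; Q=9: -345.
Profit is highest at Q = 0. Equivalently, the lowest AVC in the table is 110/7 ≈ $15.71 at Q = 7, and P = $4 falls below it — price never covers variable cost, so the firm shuts down and loses only its fixed cost.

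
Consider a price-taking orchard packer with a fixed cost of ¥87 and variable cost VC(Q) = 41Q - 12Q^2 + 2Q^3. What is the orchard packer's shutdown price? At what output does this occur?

The firm shuts down when price falls below the minimum of average variable cost. AVC = VC/Q = 41 - 12Q + 2Q^2.
At the minimum of AVC, MC = AVC. MC = 41 - 24Q + 6Q^2; setting MC = AVC gives 4Q^2 - 12Q = 0, so Q = 3. min AVC = 23.
So the shutdown price is ¥23.

¥23 per unit, at Q = 3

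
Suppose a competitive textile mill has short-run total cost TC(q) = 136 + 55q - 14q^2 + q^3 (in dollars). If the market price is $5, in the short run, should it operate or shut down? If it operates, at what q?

From TC, MC = TC'(q) = 55 - 28q + 3q^2 and AVC = VC/q = 55 - 14q + q^2.
AVC hits its minimum where MC = AVC, at q = 7, giving min AVC = 55 - 14·7 + 7^2 = $6.
With P < min AVC ($5 < $6), every unit sold adds to the loss.
Best response: produce nothing and absorb the $136 fixed cost.

Shut down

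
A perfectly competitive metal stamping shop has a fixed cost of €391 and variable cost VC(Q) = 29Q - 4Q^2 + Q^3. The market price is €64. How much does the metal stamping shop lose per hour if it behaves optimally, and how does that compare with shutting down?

AVC = 29 - 4Q + Q^2 has its minimum €25 at Q = 2; price €64 clears that bar, so the firm operates.
With MC = 29 - 8Q + 3Q^2, P = MC on the upward-sloping part at Q* = 5.
TR = 64·5 = 320. TC = 391 + 170 = 561. Profit = 320 − 561 = -€241.
That loss of €241 beats the €391 the firm would lose by shutting down; producing recovers €150 of fixed cost.

Profit = -€241 at Q = 5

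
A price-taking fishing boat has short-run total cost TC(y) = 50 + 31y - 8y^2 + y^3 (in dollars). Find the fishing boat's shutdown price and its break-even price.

Shutdown price = $15; break-even price = $26

AVC = 31 - 8y + y^2; minimized at y = 4, giving min AVC = $15. That is the shutdown price.
ATC = 50/y + 31 - 8y + y^2. Setting dATC/dy = −50/y^2 − 8 + 2y = 0 gives y = 5 (since 2·5^3 − 8·5^2 = 50).
min ATC = 50/5 + 31 − 8·5 + 5^2 = $26. That is the break-even price.
Between these two prices the firm operates at a loss; above $26 it earns a profit.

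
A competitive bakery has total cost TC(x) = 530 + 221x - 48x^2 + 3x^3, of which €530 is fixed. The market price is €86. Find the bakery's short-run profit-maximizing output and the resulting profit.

Profit = -€44 at x = 9

AVC = 221 - 48x + 3x^2; min AVC = €29 at x = 8. Since P = €86 ≥ min AVC, the firm produces.
With MC = 221 - 96x + 9x^2, P = MC on the upward-sloping part at x* = 9.
TR = 86·9 = 774. TC = 530 + 288 = 818. Profit = 774 − 818 = -€44.
Shutting down would mean losing the fixed cost of €530, so operating at a loss of €44 is better by €486.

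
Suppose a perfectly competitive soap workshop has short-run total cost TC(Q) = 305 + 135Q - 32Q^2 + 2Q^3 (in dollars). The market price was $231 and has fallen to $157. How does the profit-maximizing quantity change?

MC = 135 - 64Q + 6Q^2; the shutdown threshold is min AVC = $7 (at Q = 8).
With P = $231 above the shutdown price, P = MC gives Q = 12.
At P = $157 ≥ min AVC, set P = MC: Q = 11. The firm stays open but cuts output.

Output falls from 12 to 11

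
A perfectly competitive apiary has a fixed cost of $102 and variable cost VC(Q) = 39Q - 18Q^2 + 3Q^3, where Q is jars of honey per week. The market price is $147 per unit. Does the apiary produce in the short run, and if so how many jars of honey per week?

From TC, MC = TC'(Q) = 39 - 36Q + 9Q^2 and AVC = VC/Q = 39 - 18Q + 3Q^2.
AVC is minimized where dAVC/dQ = -18 + 6Q = 0, at Q = 3; min AVC = 39 - 18·3 + 3·3^2 = $12.
Since P = $147 ≥ min AVC = $12, price covers variable cost and the firm should produce.
P = MC gives -108 - 36Q + 9Q^2 = 0, with roots -2 and 6. Take the larger (rising MC): Q* = 6.
Check: AVC at Q = 6 is $39 ≤ P, so revenue covers variable cost.
Profit = P·Q − TC = 147·6 − 336 = $546.

Produce at Q = 6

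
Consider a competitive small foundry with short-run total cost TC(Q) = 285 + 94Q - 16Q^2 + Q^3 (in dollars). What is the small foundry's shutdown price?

The firm shuts down when price falls below the minimum of average variable cost. AVC = VC/Q = 94 - 16Q + Q^2.
dAVC/dQ = -16 + 2Q = 0 gives Q = 8. min AVC = 94 - 16·8 + 8^2 = 30.
The firm shuts down for any P below $30.

$30 per unit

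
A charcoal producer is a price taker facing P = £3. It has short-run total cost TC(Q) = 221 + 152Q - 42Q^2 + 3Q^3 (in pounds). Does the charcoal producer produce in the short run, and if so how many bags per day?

Strip out fixed cost: VC = 152Q - 42Q^2 + 3Q^3. Then AVC = 152 - 42Q + 3Q^2 and MC = 152 - 84Q + 9Q^2.
AVC is minimized where dAVC/dQ = -42 + 6Q = 0, at Q = 7; min AVC = 152 - 42·7 + 3·7^2 = £5.
P = £3 lies below min AVC = £5; no output level covers variable cost.
Shutting down limits the loss to fixed cost, £221.

Shut down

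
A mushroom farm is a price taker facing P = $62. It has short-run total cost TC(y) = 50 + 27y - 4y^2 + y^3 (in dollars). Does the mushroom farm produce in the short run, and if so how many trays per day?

Produce at y = 5

Variable cost is VC = 27y - 4y^2 + y^3, so AVC = VC/y = 27 - 4y + y^2 and MC = dTC/dy = 27 - 8y + 3y^2.
AVC is minimized where dAVC/dy = -4 + 2y = 0, at y = 2; min AVC = 27 - 4·2 + 2^2 = $23.
Since P = $62 ≥ min AVC = $23, price covers variable cost and the firm should produce.
Solving P = MC: -35 - 8y + 3y^2 = 0 ⇒ y = -7/3 or 5. On the upward-sloping branch, y* = 5.
Check: AVC at y = 5 is $32 ≤ P, so revenue covers variable cost.
Profit = P·y − TC = 62·5 − 210 = $100.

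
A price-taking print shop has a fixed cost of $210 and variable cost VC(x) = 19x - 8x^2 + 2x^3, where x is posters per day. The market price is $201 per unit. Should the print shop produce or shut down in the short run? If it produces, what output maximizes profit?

Variable cost is VC = 19x - 8x^2 + 2x^3, so AVC = VC/x = 19 - 8x + 2x^2 and MC = dTC/dx = 19 - 16x + 6x^2.
The AVC parabola has its vertex at x = 8/4 = 2, where AVC = 19 - 8·2 + 2·2^2 = $11.
Since P = $201 ≥ min AVC = $11, price covers variable cost and the firm should produce.
Set P = MC: 201 = 19 - 16x + 6x^2 → -182 - 16x + 6x^2 = 0. The roots are x = -13/3 and x = 7; the profit-maximizing output is on the rising part of MC, so x* = 7.
Check: AVC at x = 7 is $61 ≤ P, so revenue covers variable cost.
Profit = P·x − TC = 201·7 − 637 = $770.

Produce at x = 7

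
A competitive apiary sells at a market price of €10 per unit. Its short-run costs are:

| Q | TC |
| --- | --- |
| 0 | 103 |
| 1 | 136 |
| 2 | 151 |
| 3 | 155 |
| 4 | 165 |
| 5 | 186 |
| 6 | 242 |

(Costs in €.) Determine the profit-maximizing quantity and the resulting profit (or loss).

Profit at each row (π = 10Q − TC): Q=0: -103; Q=1: -126; Q=2: -131; Q=3: -125; Q=4: -125; Q=5: -136; Q=6: -182.
Profit is highest at Q = 0. Equivalently, the lowest AVC in the table is 62/4 ≈ €15.50 at Q = 4, and P = €10 falls below it — price never covers variable cost, so the firm shuts down and loses only its fixed cost.

Q = 0 (shut down); profit = -€103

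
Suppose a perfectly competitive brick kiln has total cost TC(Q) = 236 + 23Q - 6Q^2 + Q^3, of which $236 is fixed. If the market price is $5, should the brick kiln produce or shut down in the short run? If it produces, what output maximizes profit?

Shut down

From TC, MC = TC'(Q) = 23 - 12Q + 3Q^2 and AVC = VC/Q = 23 - 6Q + Q^2.
AVC is minimized where dAVC/dQ = -6 + 2Q = 0, at Q = 3; min AVC = 23 - 6·3 + 3^2 = $14.
Since P = $5 < min AVC = $14, price fails to cover variable cost at any output.
Shutting down limits the loss to fixed cost, $236.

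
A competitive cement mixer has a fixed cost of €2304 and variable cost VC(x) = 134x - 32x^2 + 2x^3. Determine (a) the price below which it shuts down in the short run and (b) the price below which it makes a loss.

Shutdown price = min AVC. AVC = 134 - 32x + 2x^2, with vertex at x = 8 and minimum €6.
ATC = 2304/x + 134 - 32x + 2x^2. Setting dATC/dx = −2304/x^2 − 32 + 4x = 0 gives x = 12 (since 4·12^3 − 32·12^2 = 2304).
min ATC = 2304/12 + 134 − 32·12 + 2·12^2 = €230. That is the break-even price.
Between these two prices the firm operates at a loss; above €230 it earns a profit.

Shutdown price = €6; break-even price = €230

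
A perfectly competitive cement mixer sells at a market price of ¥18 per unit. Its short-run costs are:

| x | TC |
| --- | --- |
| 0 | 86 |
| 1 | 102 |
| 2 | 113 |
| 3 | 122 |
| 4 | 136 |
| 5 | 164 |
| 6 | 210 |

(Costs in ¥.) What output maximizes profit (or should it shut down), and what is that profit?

Profit at each row (π = 18x − TC): x=0: -86; x=1: -84; x=2: -77; x=3: -68; x=4: -64; x=5: -74; x=6: -102.
Profit is maximized at x = 4. AVC there is 50/4 = ¥12.50 ≤ P, so producing beats shutting down (which would give -¥86).

x = 4; profit = -¥64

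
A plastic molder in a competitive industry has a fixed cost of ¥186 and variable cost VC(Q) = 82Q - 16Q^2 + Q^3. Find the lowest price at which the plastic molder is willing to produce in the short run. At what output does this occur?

¥18 per unit, at Q = 8

The firm shuts down when price falls below the minimum of average variable cost. AVC = VC/Q = 82 - 16Q + Q^2.
dAVC/dQ = -16 + 2Q = 0 gives Q = 8. min AVC = 82 - 16·8 + 8^2 = 18.
So the shutdown price is ¥18.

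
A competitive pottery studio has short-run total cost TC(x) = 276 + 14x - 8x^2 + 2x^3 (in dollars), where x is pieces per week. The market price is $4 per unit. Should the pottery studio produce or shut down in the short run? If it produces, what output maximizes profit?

Strip out fixed cost: VC = 14x - 8x^2 + 2x^3. Then AVC = 14 - 8x + 2x^2 and MC = 14 - 16x + 6x^2.
The AVC parabola has its vertex at x = 8/4 = 2, where AVC = 14 - 8·2 + 2·2^2 = $6.
P = $4 lies below min AVC = $6; no output level covers variable cost.
The firm minimizes its loss by shutting down and losing only its fixed cost of $276.

Shut down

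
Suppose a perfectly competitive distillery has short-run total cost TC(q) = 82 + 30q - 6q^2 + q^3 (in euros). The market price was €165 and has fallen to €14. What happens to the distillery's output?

Output falls from 9 to 0 (the firm shuts down)

MC = 30 - 12q + 3q^2; the shutdown threshold is min AVC = €21 (at q = 3).
With P = €165 above the shutdown price, P = MC gives q = 9.
At P = €14 < min AVC = €21, price no longer covers variable cost at any output, so the firm shuts down: q = 0.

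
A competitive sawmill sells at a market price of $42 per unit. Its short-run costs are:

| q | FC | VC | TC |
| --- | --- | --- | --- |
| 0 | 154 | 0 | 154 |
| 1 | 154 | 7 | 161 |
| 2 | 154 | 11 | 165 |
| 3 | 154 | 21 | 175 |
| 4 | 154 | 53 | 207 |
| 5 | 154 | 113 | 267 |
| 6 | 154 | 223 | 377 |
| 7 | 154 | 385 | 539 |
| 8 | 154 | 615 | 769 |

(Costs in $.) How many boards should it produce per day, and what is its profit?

q = 4; profit = -$39

Tabulate TR − TC: q=0: -154; q=1: -119; q=2: -81; q=3: -49; q=4: -39; q=5: -57; q=6: -125; q=7: -245; q=8: -433.
Profit is maximized at q = 4. AVC there is 53/4 = $13.25 ≤ P, so producing beats shutting down (which would give -$154).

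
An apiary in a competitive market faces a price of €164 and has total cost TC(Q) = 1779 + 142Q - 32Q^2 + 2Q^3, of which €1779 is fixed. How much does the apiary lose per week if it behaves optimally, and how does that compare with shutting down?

Profit = -€327 at Q = 11

AVC = 142 - 32Q + 2Q^2 has its minimum €14 at Q = 8; price €164 clears that bar, so the firm operates.
With MC = 142 - 64Q + 6Q^2, P = MC on the upward-sloping part at Q* = 11.
TR = 164·11 = 1804. TC = 1779 + 352 = 2131. Profit = 1804 − 2131 = -€327.
That loss of €327 beats the €1779 the firm would lose by shutting down; producing recovers €1452 of fixed cost.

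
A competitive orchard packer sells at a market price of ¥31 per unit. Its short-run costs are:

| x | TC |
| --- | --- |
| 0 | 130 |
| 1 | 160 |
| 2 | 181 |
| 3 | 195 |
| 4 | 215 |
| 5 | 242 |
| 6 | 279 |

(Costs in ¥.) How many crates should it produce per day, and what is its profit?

x = 5; profit = -¥87

Profit at each row (π = 31x − TC): x=0: -130; x=1: -129; x=2: -119; x=3: -102; x=4: -91; x=5: -87; x=6: -93.
Profit is maximized at x = 5. AVC there is 112/5 = ¥22.40 ≤ P, so producing beats shutting down (which would give -¥130).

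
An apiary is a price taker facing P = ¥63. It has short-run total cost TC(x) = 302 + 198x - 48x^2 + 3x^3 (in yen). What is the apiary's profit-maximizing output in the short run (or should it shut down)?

Produce at x = 9

From TC, MC = TC'(x) = 198 - 96x + 9x^2 and AVC = VC/x = 198 - 48x + 3x^2.
AVC hits its minimum where MC = AVC, at x = 8, giving min AVC = 198 - 48·8 + 3·8^2 = ¥6.
Because ¥63 ≥ ¥6, revenue can cover variable cost; the firm operates.
P = MC gives 135 - 96x + 9x^2 = 0, with roots 5/3 and 9. Take the larger (rising MC): x* = 9.
Check: AVC at x = 9 is ¥9 ≤ P, so revenue covers variable cost.
Profit = P·x − TC = 63·9 − 383 = ¥184.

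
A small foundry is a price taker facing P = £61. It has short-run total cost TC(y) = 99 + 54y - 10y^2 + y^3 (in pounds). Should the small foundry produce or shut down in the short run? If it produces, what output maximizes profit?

Strip out fixed cost: VC = 54y - 10y^2 + y^3. Then AVC = 54 - 10y + y^2 and MC = 54 - 20y + 3y^2.
The AVC parabola has its vertex at y = 10/2 = 5, where AVC = 54 - 10·5 + 5^2 = £29.
Since P = £61 ≥ min AVC = £29, price covers variable cost and the firm should produce.
P = MC gives -7 - 20y + 3y^2 = 0, with roots -1/3 and 7. Take the larger (rising MC): y* = 7.
Check: AVC at y = 7 is £33 ≤ P, so revenue covers variable cost.
Profit = P·y − TC = 61·7 − 330 = £97.

Produce at y = 7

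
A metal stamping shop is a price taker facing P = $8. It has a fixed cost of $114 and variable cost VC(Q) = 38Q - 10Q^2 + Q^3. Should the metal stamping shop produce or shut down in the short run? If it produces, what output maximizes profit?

Variable cost is VC = 38Q - 10Q^2 + Q^3, so AVC = VC/Q = 38 - 10Q + Q^2 and MC = dTC/dQ = 38 - 20Q + 3Q^2.
The AVC parabola has its vertex at Q = 10/2 = 5, where AVC = 38 - 10·5 + 5^2 = $13.
Since P = $8 < min AVC = $13, price fails to cover variable cost at any output.
Best response: produce nothing and absorb the $114 fixed cost.

Shut down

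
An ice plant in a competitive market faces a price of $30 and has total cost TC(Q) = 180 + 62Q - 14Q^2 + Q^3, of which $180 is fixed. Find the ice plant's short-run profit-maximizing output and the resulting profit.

AVC = 62 - 14Q + Q^2 has its minimum $13 at Q = 7; price $30 clears that bar, so the firm operates.
MC = 62 - 28Q + 3Q^2. Setting P = MC and taking the root on the rising branch gives Q* = 8.
TR = 30·8 = 240. TC = 180 + 112 = 292. Profit = 240 − 292 = -$52.
By producing, the firm covers all variable cost plus $128 of fixed cost; shutting down would lose the full $180.

Profit = -$52 at Q = 8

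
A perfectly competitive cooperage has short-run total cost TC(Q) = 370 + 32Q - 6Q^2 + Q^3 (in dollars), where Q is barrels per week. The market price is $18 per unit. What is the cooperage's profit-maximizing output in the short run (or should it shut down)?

Shut down

Strip out fixed cost: VC = 32Q - 6Q^2 + Q^3. Then AVC = 32 - 6Q + Q^2 and MC = 32 - 12Q + 3Q^2.
The AVC parabola has its vertex at Q = 6/2 = 3, where AVC = 32 - 6·3 + 3^2 = $23.
Since P = $18 < min AVC = $23, price fails to cover variable cost at any output.
Best response: produce nothing and absorb the $370 fixed cost.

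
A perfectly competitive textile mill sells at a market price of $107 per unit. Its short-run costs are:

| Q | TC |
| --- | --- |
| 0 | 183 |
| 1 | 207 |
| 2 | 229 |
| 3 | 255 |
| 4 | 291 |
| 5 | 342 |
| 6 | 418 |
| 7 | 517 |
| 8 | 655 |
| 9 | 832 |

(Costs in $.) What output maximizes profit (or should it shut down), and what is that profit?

Compute π = P·Q − TC at each output: Q=0: -183; Q=1: -100; Q=2: -15; Q=3: 66; Q=4: 137; Q=5: 193; Q=6: 224; Q=7: 232; Q=8: 201; Q=9: 131.
Profit is maximized at Q = 7. AVC there is 334/7 = $47.71 ≤ P, so producing beats shutting down (which would give -$183).

Q = 7; profit = $232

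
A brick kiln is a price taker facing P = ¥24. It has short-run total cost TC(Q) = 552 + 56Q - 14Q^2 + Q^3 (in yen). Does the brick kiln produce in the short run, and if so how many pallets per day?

Produce at Q = 8

Strip out fixed cost: VC = 56Q - 14Q^2 + Q^3. Then AVC = 56 - 14Q + Q^2 and MC = 56 - 28Q + 3Q^2.
AVC hits its minimum where MC = AVC, at Q = 7, giving min AVC = 56 - 14·7 + 7^2 = ¥7.
Because ¥24 ≥ ¥7, revenue can cover variable cost; the firm operates.
Set P = MC: 24 = 56 - 28Q + 3Q^2 → 32 - 28Q + 3Q^2 = 0. The roots are Q = 4/3 and Q = 8; the profit-maximizing output is on the rising part of MC, so Q* = 8.
Check: AVC at Q = 8 is ¥8 ≤ P, so revenue covers variable cost.
Profit = P·Q − TC = 24·8 − 616 = -¥424, a loss, but smaller than the ¥552 fixed cost the firm would lose by shutting down.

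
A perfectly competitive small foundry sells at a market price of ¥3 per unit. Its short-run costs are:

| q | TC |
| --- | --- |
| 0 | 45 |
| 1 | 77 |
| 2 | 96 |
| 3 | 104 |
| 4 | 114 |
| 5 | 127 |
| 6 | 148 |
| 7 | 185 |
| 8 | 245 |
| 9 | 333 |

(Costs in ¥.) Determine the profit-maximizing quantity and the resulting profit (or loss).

Tabulate TR − TC: q=0: -45; q=1: -74; q=2: -90; q=3: -95; q=4: -102; q=5: -112; q=6: -130; q=7: -164; q=8: -221; q=9: -306.
Profit is highest at q = 0. Equivalently, the lowest AVC in the table is 82/5 ≈ ¥16.40 at q = 5, and P = ¥3 falls below it — price never covers variable cost, so the firm shuts down and loses only its fixed cost.

q = 0 (shut down); profit = -¥45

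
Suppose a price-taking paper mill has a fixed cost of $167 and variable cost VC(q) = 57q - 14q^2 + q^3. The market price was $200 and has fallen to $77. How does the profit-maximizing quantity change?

AVC = 57 - 14q + q^2, minimized at q = 7 where min AVC = $8. MC = 57 - 28q + 3q^2.
With P = $200 above the shutdown price, P = MC gives q = 13.
At P = $77 ≥ min AVC, set P = MC: q = 10. The firm stays open but cuts output.

Output falls from 13 to 10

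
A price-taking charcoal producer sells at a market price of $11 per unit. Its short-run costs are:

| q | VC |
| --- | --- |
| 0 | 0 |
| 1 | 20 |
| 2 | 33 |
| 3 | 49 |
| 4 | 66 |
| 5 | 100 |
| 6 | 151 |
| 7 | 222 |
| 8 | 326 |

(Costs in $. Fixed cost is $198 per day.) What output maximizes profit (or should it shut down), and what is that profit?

q = 0 (shut down); profit = -$198

Profit at each row (π = 11q − TC): q=0: -198; q=1: -207; q=2: -209; q=3: -214; q=4: -220; q=5: -243; q=6: -283; q=7: -343; q=8: -436.
Profit is highest at q = 0. Equivalently, the lowest AVC in the table is 49/3 ≈ $16.33 at q = 3, and P = $11 falls below it — price never covers variable cost, so the firm shuts down and loses only its fixed cost.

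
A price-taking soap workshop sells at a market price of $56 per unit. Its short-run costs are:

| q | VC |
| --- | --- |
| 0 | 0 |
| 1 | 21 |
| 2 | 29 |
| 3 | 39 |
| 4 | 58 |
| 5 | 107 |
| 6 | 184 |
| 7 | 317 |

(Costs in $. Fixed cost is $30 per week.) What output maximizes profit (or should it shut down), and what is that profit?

q = 5; profit = $143

Tabulate TR − TC: q=0: -30; q=1: 5; q=2: 53; q=3: 99; q=4: 136; q=5: 143; q=6: 122; q=7: 45.
Profit is maximized at q = 5. AVC there is 107/5 = $21.40 ≤ P, so producing beats shutting down (which would give -$30).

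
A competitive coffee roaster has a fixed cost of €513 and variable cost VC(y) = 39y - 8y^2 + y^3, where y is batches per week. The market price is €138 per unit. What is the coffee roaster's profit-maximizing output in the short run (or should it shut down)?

From TC, MC = TC'(y) = 39 - 16y + 3y^2 and AVC = VC/y = 39 - 8y + y^2.
The AVC parabola has its vertex at y = 8/2 = 4, where AVC = 39 - 8·4 + 4^2 = €23.
Since P = €138 ≥ min AVC = €23, price covers variable cost and the firm should produce.
Solving P = MC: -99 - 16y + 3y^2 = 0 ⇒ y = -11/3 or 9. On the upward-sloping branch, y* = 9.
Check: AVC at y = 9 is €48 ≤ P, so revenue covers variable cost.
Profit = P·y − TC = 138·9 − 945 = €297.

Produce at y = 9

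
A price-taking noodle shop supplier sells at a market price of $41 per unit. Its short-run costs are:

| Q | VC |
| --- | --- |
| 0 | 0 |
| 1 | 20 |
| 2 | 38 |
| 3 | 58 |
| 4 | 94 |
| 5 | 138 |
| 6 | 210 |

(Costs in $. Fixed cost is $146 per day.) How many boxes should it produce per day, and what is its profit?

Q = 4; profit = -$76

Tabulate TR − TC: Q=0: -146; Q=1: -125; Q=2: -102; Q=3: -81; Q=4: -76; Q=5: -79; Q=6: -110.
Profit is maximized at Q = 4. AVC there is 94/4 = $23.50 ≤ P, so producing beats shutting down (which would give -$146).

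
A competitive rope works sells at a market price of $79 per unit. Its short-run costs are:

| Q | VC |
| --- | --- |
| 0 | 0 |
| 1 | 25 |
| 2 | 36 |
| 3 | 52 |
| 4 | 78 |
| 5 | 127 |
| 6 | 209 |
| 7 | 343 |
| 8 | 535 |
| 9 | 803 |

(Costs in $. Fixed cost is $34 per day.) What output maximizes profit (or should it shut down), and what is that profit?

Compute π = P·Q − TC at each output: Q=0: -34; Q=1: 20; Q=2: 88; Q=3: 151; Q=4: 204; Q=5: 234; Q=6: 231; Q=7: 176; Q=8: 63; Q=9: -126.
Profit is maximized at Q = 5. AVC there is 127/5 = $25.40 ≤ P, so producing beats shutting down (which would give -$34).

Q = 5; profit = $234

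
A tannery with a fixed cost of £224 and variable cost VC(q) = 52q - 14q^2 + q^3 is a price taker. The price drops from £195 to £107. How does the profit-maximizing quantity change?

Output falls from 13 to 11

AVC = 52 - 14q + q^2, minimized at q = 7 where min AVC = £3. MC = 52 - 28q + 3q^2.
At P = £195 ≥ min AVC, set P = MC on the rising branch: q = 13.
At P = £107 ≥ min AVC, set P = MC: q = 11. The firm stays open but cuts output.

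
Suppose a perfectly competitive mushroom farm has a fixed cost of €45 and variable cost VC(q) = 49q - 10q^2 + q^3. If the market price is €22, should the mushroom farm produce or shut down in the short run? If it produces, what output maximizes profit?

From TC, MC = TC'(q) = 49 - 20q + 3q^2 and AVC = VC/q = 49 - 10q + q^2.
AVC is minimized where dAVC/dq = -10 + 2q = 0, at q = 5; min AVC = 49 - 10·5 + 5^2 = €24.
Since P = €22 < min AVC = €24, price fails to cover variable cost at any output.
Best response: produce nothing and absorb the €45 fixed cost.

Shut down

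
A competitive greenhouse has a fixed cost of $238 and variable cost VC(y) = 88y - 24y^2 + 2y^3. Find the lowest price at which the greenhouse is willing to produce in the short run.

The shutdown price is the minimum of AVC. VC = 88y - 24y^2 + 2y^3, so AVC = 88 - 24y + 2y^2.
dAVC/dy = -24 + 4y = 0 gives y = 6. min AVC = 88 - 24·6 + 2·6^2 = 16.
So the shutdown price is $16.

$16 per unit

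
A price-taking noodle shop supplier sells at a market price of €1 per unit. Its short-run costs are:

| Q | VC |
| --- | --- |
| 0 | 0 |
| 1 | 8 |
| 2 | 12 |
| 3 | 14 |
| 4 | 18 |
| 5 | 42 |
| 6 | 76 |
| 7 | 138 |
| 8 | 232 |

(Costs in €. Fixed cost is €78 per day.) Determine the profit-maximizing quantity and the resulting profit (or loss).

Profit at each row (π = 1Q − TC): Q=0: -78; Q=1: -85; Q=2: -88; Q=3: -89; Q=4: -92; Q=5: -115; Q=6: -148; Q=7: -209; Q=8: -302.
Profit is highest at Q = 0. Equivalently, the lowest AVC in the table is 18/4 ≈ €4.50 at Q = 4, and P = €1 falls below it — price never covers variable cost, so the firm shuts down and loses only its fixed cost.

Q = 0 (shut down); profit = -€78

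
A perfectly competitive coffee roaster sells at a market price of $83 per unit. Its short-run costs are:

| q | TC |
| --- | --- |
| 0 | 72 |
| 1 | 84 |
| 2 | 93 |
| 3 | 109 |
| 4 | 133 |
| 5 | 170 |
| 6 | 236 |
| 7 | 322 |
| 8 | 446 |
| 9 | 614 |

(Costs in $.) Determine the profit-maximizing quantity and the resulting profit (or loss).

q = 6; profit = $262

Profit at each row (π = 83q − TC): q=0: -72; q=1: -1; q=2: 73; q=3: 140; q=4: 199; q=5: 245; q=6: 262; q=7: 259; q=8: 218; q=9: 133.
Profit is maximized at q = 6. AVC there is 164/6 = $27.33 ≤ P, so producing beats shutting down (which would give -$72).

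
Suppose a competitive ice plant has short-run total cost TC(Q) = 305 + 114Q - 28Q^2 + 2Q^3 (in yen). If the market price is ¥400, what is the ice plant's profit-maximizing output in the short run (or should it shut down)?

Produce at Q = 13

Strip out fixed cost: VC = 114Q - 28Q^2 + 2Q^3. Then AVC = 114 - 28Q + 2Q^2 and MC = 114 - 56Q + 6Q^2.
AVC hits its minimum where MC = AVC, at Q = 7, giving min AVC = 114 - 28·7 + 2·7^2 = ¥16.
Because ¥400 ≥ ¥16, revenue can cover variable cost; the firm operates.
P = MC gives -286 - 56Q + 6Q^2 = 0, with roots -11/3 and 13. Take the larger (rising MC): Q* = 13.
Check: AVC at Q = 13 is ¥88 ≤ P, so revenue covers variable cost.
Profit = P·Q − TC = 400·13 − 1449 = ¥3751.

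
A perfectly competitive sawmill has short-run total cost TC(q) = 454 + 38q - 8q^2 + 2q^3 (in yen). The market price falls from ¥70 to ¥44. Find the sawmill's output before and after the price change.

AVC = 38 - 8q + 2q^2, minimized at q = 2 where min AVC = ¥30. MC = 38 - 16q + 6q^2.
With P = ¥70 above the shutdown price, P = MC gives q = 4.
At P = ¥44 ≥ min AVC, set P = MC: q = 3. The firm stays open but cuts output.

Output falls from 4 to 3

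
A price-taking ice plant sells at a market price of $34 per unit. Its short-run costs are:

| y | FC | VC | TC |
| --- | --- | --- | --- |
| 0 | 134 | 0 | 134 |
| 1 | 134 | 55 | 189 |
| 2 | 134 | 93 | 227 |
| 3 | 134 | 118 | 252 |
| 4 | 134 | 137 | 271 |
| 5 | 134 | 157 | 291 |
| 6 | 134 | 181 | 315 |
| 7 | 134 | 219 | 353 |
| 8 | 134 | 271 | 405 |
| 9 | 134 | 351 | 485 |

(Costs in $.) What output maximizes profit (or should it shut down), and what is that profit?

y = 6; profit = -$111

Tabulate TR − TC: y=0: -134; y=1: -155; y=2: -159; y=3: -150; y=4: -135; y=5: -121; y=6: -111; y=7: -115; y=8: -133; y=9: -179.
Profit is maximized at y = 6. AVC there is 181/6 = $30.17 ≤ P, so producing beats shutting down (which would give -$134).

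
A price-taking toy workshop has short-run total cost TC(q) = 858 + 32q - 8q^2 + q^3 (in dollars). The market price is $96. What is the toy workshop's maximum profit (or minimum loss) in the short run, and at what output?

AVC = 32 - 8q + q^2; min AVC = $16 at q = 4. Since P = $96 ≥ min AVC, the firm produces.
With MC = 32 - 16q + 3q^2, P = MC on the upward-sloping part at q* = 8.
TR = 96·8 = 768. TC = 858 + 256 = 1114. Profit = 768 − 1114 = -$346.
By producing, the firm covers all variable cost plus $512 of fixed cost; shutting down would lose the full $858.

Profit = -$346 at q = 8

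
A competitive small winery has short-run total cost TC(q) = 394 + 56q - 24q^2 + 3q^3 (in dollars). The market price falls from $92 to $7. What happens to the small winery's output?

Output falls from 6 to 0 (the firm shuts down)

AVC = 56 - 24q + 3q^2, minimized at q = 4 where min AVC = $8. MC = 56 - 48q + 9q^2.
With P = $92 above the shutdown price, P = MC gives q = 6.
At P = $7 < min AVC = $8, price no longer covers variable cost at any output, so the firm shuts down: q = 0.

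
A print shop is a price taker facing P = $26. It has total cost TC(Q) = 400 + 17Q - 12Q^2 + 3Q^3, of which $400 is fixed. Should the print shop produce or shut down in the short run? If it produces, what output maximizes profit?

Variable cost is VC = 17Q - 12Q^2 + 3Q^3, so AVC = VC/Q = 17 - 12Q + 3Q^2 and MC = dTC/dQ = 17 - 24Q + 9Q^2.
AVC hits its minimum where MC = AVC, at Q = 2, giving min AVC = 17 - 12·2 + 3·2^2 = $5.
Because $26 ≥ $5, revenue can cover variable cost; the firm operates.
P = MC gives -9 - 24Q + 9Q^2 = 0, with roots -1/3 and 3. Take the larger (rising MC): Q* = 3.
Check: AVC at Q = 3 is $8 ≤ P, so revenue covers variable cost.
Profit = P·Q − TC = 26·3 − 424 = -$346, a loss, but smaller than the $400 fixed cost the firm would lose by shutting down.

Produce at Q = 3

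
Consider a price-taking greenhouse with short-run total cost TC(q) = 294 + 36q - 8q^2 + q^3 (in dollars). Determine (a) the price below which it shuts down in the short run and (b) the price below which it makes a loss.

Shutdown price = $20; break-even price = $71

Shutdown price = min AVC. AVC = 36 - 8q + q^2, with vertex at q = 4 and minimum $20.
ATC = 294/q + 36 - 8q + q^2. Setting dATC/dq = −294/q^2 − 8 + 2q = 0 gives q = 7 (since 2·7^3 − 8·7^2 = 294).
min ATC = 294/7 + 36 − 8·7 + 7^2 = $71. That is the break-even price.
For $20 ≤ P < $71 the firm produces at a loss; below $20 it shuts down.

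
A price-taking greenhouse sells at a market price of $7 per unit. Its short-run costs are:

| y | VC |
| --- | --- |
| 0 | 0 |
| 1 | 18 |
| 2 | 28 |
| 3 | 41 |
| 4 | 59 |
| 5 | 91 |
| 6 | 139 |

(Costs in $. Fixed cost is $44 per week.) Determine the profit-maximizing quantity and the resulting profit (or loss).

y = 0 (shut down); profit = -$44

Profit at each row (π = 7y − TC): y=0: -44; y=1: -55; y=2: -58; y=3: -64; y=4: -75; y=5: -100; y=6: -141.
Profit is highest at y = 0. Equivalently, the lowest AVC in the table is 41/3 ≈ $13.67 at y = 3, and P = $7 falls below it — price never covers variable cost, so the firm shuts down and loses only its fixed cost.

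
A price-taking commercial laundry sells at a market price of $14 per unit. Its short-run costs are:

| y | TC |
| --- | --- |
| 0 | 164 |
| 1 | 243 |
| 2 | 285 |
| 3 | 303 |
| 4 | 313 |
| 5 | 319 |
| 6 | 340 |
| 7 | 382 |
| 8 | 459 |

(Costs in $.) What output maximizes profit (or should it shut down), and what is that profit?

Compute π = P·y − TC at each output: y=0: -164; y=1: -229; y=2: -257; y=3: -261; y=4: -257; y=5: -249; y=6: -256; y=7: -284; y=8: -347.
Profit is highest at y = 0. Equivalently, the lowest AVC in the table is 176/6 ≈ $29.33 at y = 6, and P = $14 falls below it — price never covers variable cost, so the firm shuts down and loses only its fixed cost.

y = 0 (shut down); profit = -$164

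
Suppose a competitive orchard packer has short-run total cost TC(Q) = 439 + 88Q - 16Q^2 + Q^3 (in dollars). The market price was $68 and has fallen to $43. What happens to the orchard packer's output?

MC = 88 - 32Q + 3Q^2; the shutdown threshold is min AVC = $24 (at Q = 8).
At P = $68 ≥ min AVC, set P = MC on the rising branch: Q = 10.
At P = $43 ≥ min AVC, set P = MC: Q = 9. The firm stays open but cuts output.

Output falls from 10 to 9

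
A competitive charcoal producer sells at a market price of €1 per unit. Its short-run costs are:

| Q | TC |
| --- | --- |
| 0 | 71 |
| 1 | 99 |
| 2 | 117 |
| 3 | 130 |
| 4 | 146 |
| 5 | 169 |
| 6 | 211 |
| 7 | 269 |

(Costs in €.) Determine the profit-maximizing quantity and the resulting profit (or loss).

Profit at each row (π = 1Q − TC): Q=0: -71; Q=1: -98; Q=2: -115; Q=3: -127; Q=4: -142; Q=5: -164; Q=6: -205; Q=7: -262.
Profit is highest at Q = 0. Equivalently, the lowest AVC in the table is 75/4 ≈ €18.75 at Q = 4, and P = €1 falls below it — price never covers variable cost, so the firm shuts down and loses only its fixed cost.

Q = 0 (shut down); profit = -€71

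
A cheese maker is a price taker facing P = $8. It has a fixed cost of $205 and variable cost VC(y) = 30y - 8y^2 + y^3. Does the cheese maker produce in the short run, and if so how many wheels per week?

Variable cost is VC = 30y - 8y^2 + y^3, so AVC = VC/y = 30 - 8y + y^2 and MC = dTC/dy = 30 - 16y + 3y^2.
The AVC parabola has its vertex at y = 8/2 = 4, where AVC = 30 - 8·4 + 4^2 = $14.
P = $8 lies below min AVC = $14; no output level covers variable cost.
Shutting down limits the loss to fixed cost, $205.

Shut down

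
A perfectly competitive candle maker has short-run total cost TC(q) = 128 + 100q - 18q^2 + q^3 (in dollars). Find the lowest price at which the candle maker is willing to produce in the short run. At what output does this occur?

$19 per unit, at q = 9

The firm shuts down when price falls below the minimum of average variable cost. AVC = VC/q = 100 - 18q + q^2.
dAVC/dq = -18 + 2q = 0 gives q = 9. min AVC = 100 - 18·9 + 9^2 = 19.
So the shutdown price is $19.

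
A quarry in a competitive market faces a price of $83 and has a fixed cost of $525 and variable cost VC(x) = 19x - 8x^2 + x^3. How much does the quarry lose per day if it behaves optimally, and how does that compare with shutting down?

Profit = -$13 at x = 8

AVC = 19 - 8x + x^2 has its minimum $3 at x = 4; price $83 clears that bar, so the firm operates.
MC = 19 - 16x + 3x^2. Setting P = MC and taking the root on the rising branch gives x* = 8.
TR = 83·8 = 664. TC = 525 + 152 = 677. Profit = 664 − 677 = -$13.
By producing, the firm covers all variable cost plus $512 of fixed cost; shutting down would lose the full $525.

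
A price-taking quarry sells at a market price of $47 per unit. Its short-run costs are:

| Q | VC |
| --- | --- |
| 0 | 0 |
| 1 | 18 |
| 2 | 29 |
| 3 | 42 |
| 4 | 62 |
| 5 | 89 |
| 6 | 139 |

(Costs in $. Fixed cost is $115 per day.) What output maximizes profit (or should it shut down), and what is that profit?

Compute π = P·Q − TC at each output: Q=0: -115; Q=1: -86; Q=2: -50; Q=3: -16; Q=4: 11; Q=5: 31; Q=6: 28.
Profit is maximized at Q = 5. AVC there is 89/5 = $17.80 ≤ P, so producing beats shutting down (which would give -$115).

Q = 5; profit = $31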